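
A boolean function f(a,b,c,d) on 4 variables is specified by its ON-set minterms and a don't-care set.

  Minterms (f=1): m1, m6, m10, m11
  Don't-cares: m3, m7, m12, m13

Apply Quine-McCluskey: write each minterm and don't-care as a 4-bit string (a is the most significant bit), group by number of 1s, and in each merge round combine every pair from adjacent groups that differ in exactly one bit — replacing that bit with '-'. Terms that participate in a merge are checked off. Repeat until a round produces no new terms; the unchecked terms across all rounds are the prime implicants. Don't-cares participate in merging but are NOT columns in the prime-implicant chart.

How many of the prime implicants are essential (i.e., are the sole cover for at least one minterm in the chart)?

3

[col 0] 0001*, 0011*, 0110*, 0111*, 1010*, 1011*, 1100*, 1101*
[col 1] -011, 0-11, 00-1, 011-, 101-, 110-
Prime implicants: -011, 0-11, 00-1, 011-, 101-, 110-
PI chart (minterm → PIs covering it):
  1 | 00-1  (sole → essential)
  6 | 011-  (sole → essential)
  10 | 101-  (sole → essential)
  11 | -011,101-
Essential prime implicants: 00-1, 011-, 101-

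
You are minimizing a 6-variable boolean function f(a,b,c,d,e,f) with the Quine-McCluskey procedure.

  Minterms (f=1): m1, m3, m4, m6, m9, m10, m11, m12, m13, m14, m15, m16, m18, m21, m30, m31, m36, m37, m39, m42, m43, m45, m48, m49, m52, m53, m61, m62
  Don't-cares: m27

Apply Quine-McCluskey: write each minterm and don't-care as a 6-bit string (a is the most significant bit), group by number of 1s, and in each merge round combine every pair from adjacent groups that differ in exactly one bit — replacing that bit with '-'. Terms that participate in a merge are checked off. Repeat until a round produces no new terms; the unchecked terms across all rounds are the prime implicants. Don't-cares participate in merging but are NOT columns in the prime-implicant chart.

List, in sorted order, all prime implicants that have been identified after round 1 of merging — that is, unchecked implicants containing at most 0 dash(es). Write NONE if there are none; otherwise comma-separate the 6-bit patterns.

NONE

Round 0: 000001✓ 000011✓ 000100✓ 000110✓ 001001✓ 001010✓ 001011✓ 001100✓ 001101✓ 001110✓ 001111✓ 010000✓ 010010✓ 010101✓ 011011✓ 011110✓ 011111✓ 100100✓ 100101✓ 100111✓ 101010✓ 101011✓ 101101✓ 110000✓ 110001✓ 110100✓ 110101✓ 111101✓ 111110✓
Round 1: -00100 -01010✓ -01011✓ -01101 -10000 -10101 -11110 0-1011✓ 0-1110✓ 0-1111✓ 00-001✓ 00-011✓ 00-100✓ 00-110✓ 0000-1✓ 0001-0✓ 001-01✓ 001-10✓ 001-11✓ 0010-1✓ 00101-✓ 0011-0✓ 0011-1✓ 00110-✓ 00111-✓ 0100-0 011-11✓ 01111-✓ 1-0100✓ 1-0101✓ 1-1101✓ 10-101✓ 1001-1 10010-✓ 10101-✓ 11-101✓ 110-00✓ 110-01✓ 11000-✓ 11010-✓
Round 2: -0101- 0-1-11 0-111- 00-0-1 00-1-0 001--1 001-1- 0011-- 1--101 1-010- 110-0-
PIs = {-00100, -0101-, -01101, -10000, -10101, -11110, 0-1-11, 0-111-, 00-0-1, 00-1-0, 001--1, 001-1-, 0011--, 0100-0, 1--101, 1-010-, 1001-1, 110-0-}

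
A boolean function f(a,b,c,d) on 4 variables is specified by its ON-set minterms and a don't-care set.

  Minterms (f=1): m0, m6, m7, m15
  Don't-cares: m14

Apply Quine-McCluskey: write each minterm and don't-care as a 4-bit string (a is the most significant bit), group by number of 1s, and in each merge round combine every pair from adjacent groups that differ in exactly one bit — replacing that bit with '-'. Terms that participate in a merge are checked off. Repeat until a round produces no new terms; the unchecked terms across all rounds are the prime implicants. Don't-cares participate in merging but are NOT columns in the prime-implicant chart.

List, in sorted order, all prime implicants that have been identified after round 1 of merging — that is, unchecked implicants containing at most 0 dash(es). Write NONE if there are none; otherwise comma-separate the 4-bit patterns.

0000

[col 0] 0000, 0110*, 0111*, 1110*, 1111*
[col 1] -110*, -111*, 011-*, 111-*
[col 2] -11-
Prime implicants: -11-, 0000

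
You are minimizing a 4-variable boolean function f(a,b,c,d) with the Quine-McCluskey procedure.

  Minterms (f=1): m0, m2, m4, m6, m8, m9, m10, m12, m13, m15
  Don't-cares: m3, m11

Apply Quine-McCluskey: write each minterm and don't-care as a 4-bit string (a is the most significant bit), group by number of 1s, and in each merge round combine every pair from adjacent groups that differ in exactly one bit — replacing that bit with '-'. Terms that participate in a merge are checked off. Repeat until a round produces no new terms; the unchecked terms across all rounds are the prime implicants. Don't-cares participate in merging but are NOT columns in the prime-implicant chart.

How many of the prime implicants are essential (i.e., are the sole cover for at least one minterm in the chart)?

size-2^0 implicants → 0000(✓)  0010(✓)  0011(✓)  0100(✓)  0110(✓)  1000(✓)  1001(✓)  1010(✓)  1011(✓)  1100(✓)  1101(✓)  1111(✓)
size-2^1 implicants → -000(✓)  -010(✓)  -011(✓)  -100(✓)  0-00(✓)  0-10(✓)  00-0(✓)  001-(✓)  01-0(✓)  1-00(✓)  1-01(✓)  1-11(✓)  10-0(✓)  10-1(✓)  100-(✓)  101-(✓)  11-1(✓)  110-(✓)
size-2^2 implicants → --00  -0-0  -01-  0--0  1--1  1-0-  10--
Unchecked terms (primes): --00, -0-0, -01-, 0--0, 1--1, 1-0-, 10--
Minterm coverage:
  m0 ⊆ --00,-0-0,0--0
  m2 ⊆ -0-0,-01-,0--0
  m4 ⊆ --00,0--0
  m6 ⊆ 0--0 [E]
  m8 ⊆ --00,-0-0,1-0-,10--
  m9 ⊆ 1--1,1-0-,10--
  m10 ⊆ -0-0,-01-,10--
  m12 ⊆ --00,1-0-
  m13 ⊆ 1--1,1-0-
  m15 ⊆ 1--1 [E]
E = {0--0, 1--1}

2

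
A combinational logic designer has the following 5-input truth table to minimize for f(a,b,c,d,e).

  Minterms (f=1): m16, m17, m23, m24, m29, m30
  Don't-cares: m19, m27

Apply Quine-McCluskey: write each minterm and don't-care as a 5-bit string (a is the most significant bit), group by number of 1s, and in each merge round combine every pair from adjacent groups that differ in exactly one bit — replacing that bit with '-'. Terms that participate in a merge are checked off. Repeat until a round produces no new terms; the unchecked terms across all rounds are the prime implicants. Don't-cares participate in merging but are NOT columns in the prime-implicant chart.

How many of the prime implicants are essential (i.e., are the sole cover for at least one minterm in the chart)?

[col 0] 10000*, 10001*, 10011*, 10111*, 11000*, 11011*, 11101, 11110
[col 1] 1-000, 1-011, 10-11, 100-1, 1000-
Prime implicants: 1-000, 1-011, 10-11, 100-1, 1000-, 11101, 11110
PI chart (minterm → PIs covering it):
  16 | 1-000,1000-
  17 | 100-1,1000-
  23 | 10-11  (sole → essential)
  24 | 1-000  (sole → essential)
  29 | 11101  (sole → essential)
  30 | 11110  (sole → essential)
Essential prime implicants: 1-000, 10-11, 11101, 11110

4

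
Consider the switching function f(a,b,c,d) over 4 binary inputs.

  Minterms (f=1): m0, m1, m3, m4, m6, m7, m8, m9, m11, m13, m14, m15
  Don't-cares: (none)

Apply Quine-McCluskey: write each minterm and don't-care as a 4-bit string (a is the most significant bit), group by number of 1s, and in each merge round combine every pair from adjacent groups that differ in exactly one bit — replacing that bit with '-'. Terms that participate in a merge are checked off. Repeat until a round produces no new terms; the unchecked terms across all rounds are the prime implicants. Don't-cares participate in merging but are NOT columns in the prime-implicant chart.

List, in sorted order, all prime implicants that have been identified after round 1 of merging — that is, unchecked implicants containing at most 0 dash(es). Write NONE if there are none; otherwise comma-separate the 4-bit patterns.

NONE

Round 0: 0000✓ 0001✓ 0011✓ 0100✓ 0110✓ 0111✓ 1000✓ 1001✓ 1011✓ 1101✓ 1110✓ 1111✓
Round 1: -000✓ -001✓ -011✓ -110✓ -111✓ 0-00 0-11✓ 00-1✓ 000-✓ 01-0 011-✓ 1-01✓ 1-11✓ 10-1✓ 100-✓ 11-1✓ 111-✓
Round 2: --11 -0-1 -00- -11- 1--1
PIs = {--11, -0-1, -00-, -11-, 0-00, 01-0, 1--1}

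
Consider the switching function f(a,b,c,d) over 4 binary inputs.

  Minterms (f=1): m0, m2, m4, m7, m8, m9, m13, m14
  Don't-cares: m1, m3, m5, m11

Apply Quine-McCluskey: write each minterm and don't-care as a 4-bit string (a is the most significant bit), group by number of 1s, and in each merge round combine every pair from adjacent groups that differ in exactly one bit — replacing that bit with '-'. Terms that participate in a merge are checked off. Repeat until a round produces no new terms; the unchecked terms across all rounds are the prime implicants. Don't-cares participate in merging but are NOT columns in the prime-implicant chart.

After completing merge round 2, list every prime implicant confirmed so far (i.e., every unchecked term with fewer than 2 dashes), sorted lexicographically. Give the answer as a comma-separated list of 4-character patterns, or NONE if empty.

[col 0] 0000*, 0001*, 0010*, 0011*, 0100*, 0101*, 0111*, 1000*, 1001*, 1011*, 1101*, 1110
[col 1] -000*, -001*, -011*, -101*, 0-00*, 0-01*, 0-11*, 00-0*, 00-1*, 000-*, 001-*, 01-1*, 010-*, 1-01*, 10-1*, 100-*
[col 2] --01, -0-1, -00-, 0--1, 0-0-, 00--
Prime implicants: --01, -0-1, -00-, 0--1, 0-0-, 00--, 1110

1110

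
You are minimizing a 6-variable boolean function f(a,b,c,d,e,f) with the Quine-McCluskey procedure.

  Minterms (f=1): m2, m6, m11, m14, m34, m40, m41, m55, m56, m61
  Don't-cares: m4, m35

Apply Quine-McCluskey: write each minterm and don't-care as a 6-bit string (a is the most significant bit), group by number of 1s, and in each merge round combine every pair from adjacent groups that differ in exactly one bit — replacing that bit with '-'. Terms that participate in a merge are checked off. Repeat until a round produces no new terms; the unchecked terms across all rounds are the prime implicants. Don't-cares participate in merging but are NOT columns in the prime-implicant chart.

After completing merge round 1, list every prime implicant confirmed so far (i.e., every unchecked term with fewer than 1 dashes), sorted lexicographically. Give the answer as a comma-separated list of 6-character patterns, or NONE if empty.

size-2^0 implicants → 000010(✓)  000100(✓)  000110(✓)  001011  001110(✓)  100010(✓)  100011(✓)  101000(✓)  101001(✓)  110111  111000(✓)  111101
size-2^1 implicants → -00010  00-110  000-10  0001-0  1-1000  10001-  10100-
Unchecked terms (primes): -00010, 00-110, 000-10, 0001-0, 001011, 1-1000, 10001-, 10100-, 110111, 111101

001011, 110111, 111101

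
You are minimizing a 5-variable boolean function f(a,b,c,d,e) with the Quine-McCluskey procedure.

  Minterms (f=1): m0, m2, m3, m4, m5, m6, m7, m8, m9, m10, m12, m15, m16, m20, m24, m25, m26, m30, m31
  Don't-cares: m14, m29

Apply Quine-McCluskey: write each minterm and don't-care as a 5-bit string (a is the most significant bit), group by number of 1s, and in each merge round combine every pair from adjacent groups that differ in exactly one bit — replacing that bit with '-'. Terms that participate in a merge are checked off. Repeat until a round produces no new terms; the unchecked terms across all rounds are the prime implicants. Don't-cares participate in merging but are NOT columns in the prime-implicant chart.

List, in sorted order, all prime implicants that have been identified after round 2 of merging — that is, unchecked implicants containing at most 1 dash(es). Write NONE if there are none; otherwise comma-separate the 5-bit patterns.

Round 0: 00000✓ 00010✓ 00011✓ 00100✓ 00101✓ 00110✓ 00111✓ 01000✓ 01001✓ 01010✓ 01100✓ 01110✓ 01111✓ 10000✓ 10100✓ 11000✓ 11001✓ 11010✓ 11101✓ 11110✓ 11111✓
Round 1: -0000✓ -0100✓ -1000✓ -1001✓ -1010✓ -1110✓ -1111✓ 0-000✓ 0-010✓ 0-100✓ 0-110✓ 0-111✓ 00-00✓ 00-10✓ 00-11✓ 000-0✓ 0001-✓ 001-0✓ 001-1✓ 0010-✓ 0011-✓ 01-00✓ 01-10✓ 010-0✓ 0100-✓ 011-0✓ 0111-✓ 1-000✓ 10-00✓ 11-01 11-10✓ 110-0✓ 1100-✓ 111-1 1111-✓
Round 2: --000 -0-00 -1-10 -10-0 -100- -111- 0--00✓ 0--10✓ 0-0-0✓ 0-1-0✓ 0-11- 00--0✓ 00-1- 001-- 01--0✓
Round 3: 0---0
PIs = {--000, -0-00, -1-10, -10-0, -100-, -111-, 0---0, 0-11-, 00-1-, 001--, 11-01, 111-1}

11-01, 111-1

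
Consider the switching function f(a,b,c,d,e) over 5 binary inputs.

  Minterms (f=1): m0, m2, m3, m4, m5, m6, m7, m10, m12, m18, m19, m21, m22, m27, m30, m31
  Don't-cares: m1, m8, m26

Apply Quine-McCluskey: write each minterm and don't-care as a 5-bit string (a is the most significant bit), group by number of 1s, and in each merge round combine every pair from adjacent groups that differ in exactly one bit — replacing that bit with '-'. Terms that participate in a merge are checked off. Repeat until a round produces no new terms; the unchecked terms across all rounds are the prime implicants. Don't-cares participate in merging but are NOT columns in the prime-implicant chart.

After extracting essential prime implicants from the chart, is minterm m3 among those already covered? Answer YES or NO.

YES

size-2^0 implicants → 00000(✓)  00001(✓)  00010(✓)  00011(✓)  00100(✓)  00101(✓)  00110(✓)  00111(✓)  01000(✓)  01010(✓)  01100(✓)  10010(✓)  10011(✓)  10101(✓)  10110(✓)  11010(✓)  11011(✓)  11110(✓)  11111(✓)
size-2^1 implicants → -0010(✓)  -0011(✓)  -0101  -0110(✓)  -1010(✓)  0-000(✓)  0-010(✓)  0-100(✓)  00-00(✓)  00-01(✓)  00-10(✓)  00-11(✓)  000-0(✓)  000-1(✓)  0000-(✓)  0001-(✓)  001-0(✓)  001-1(✓)  0010-(✓)  0011-(✓)  01-00(✓)  010-0(✓)  1-010(✓)  1-011(✓)  1-110(✓)  10-10(✓)  1001-(✓)  11-10(✓)  11-11(✓)  1101-(✓)  1111-(✓)
size-2^2 implicants → --010  -0-10  -001-  0--00  0-0-0  00--0(✓)  00--1(✓)  00-0-(✓)  00-1-(✓)  000--(✓)  001--(✓)  1--10  1-01-  11-1-
size-2^3 implicants → 00---
Unchecked terms (primes): --010, -0-10, -001-, -0101, 0--00, 0-0-0, 00---, 1--10, 1-01-, 11-1-
Minterm coverage:
  m0 ⊆ 0--00,0-0-0,00---
  m2 ⊆ --010,-0-10,-001-,0-0-0,00---
  m3 ⊆ -001-,00---
  m4 ⊆ 0--00,00---
  m5 ⊆ -0101,00---
  m6 ⊆ -0-10,00---
  m7 ⊆ 00--- [E]
  m10 ⊆ --010,0-0-0
  m12 ⊆ 0--00 [E]
  m18 ⊆ --010,-0-10,-001-,1--10,1-01-
  m19 ⊆ -001-,1-01-
  m21 ⊆ -0101 [E]
  m22 ⊆ -0-10,1--10
  m27 ⊆ 1-01-,11-1-
  m30 ⊆ 1--10,11-1-
  m31 ⊆ 11-1- [E]
E = {-0101, 0--00, 00---, 11-1-}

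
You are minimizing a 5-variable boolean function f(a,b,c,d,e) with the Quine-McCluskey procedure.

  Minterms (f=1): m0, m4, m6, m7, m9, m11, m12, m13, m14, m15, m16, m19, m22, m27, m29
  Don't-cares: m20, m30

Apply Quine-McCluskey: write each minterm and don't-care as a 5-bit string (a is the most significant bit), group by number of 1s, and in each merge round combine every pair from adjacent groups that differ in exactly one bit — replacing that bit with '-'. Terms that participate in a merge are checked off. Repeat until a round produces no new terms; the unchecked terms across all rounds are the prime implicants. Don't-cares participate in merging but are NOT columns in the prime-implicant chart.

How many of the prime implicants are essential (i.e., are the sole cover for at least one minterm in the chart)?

5

Round 0: 00000✓ 00100✓ 00110✓ 00111✓ 01001✓ 01011✓ 01100✓ 01101✓ 01110✓ 01111✓ 10000✓ 10011✓ 10100✓ 10110✓ 11011✓ 11101✓ 11110✓
Round 1: -0000✓ -0100✓ -0110✓ -1011 -1101 -1110✓ 0-100✓ 0-110✓ 0-111✓ 00-00✓ 001-0✓ 0011-✓ 01-01✓ 01-11✓ 010-1✓ 011-0✓ 011-1✓ 0110-✓ 0111-✓ 1-011 1-110✓ 10-00✓ 101-0✓
Round 2: --110 -0-00 -01-0 0-1-0 0-11- 01--1 011--
PIs = {--110, -0-00, -01-0, -1011, -1101, 0-1-0, 0-11-, 01--1, 011--, 1-011}
Coverage chart:
  m0: -0-00 ←essential
  m4: -0-00,-01-0,0-1-0
  m6: --110,-01-0,0-1-0,0-11-
  m7: 0-11- ←essential
  m9: 01--1 ←essential
  m11: -1011,01--1
  m12: 0-1-0,011--
  m13: -1101,01--1,011--
  m14: --110,0-1-0,0-11-,011--
  m15: 0-11-,01--1,011--
  m16: -0-00 ←essential
  m19: 1-011 ←essential
  m22: --110,-01-0
  m27: -1011,1-011
  m29: -1101 ←essential
Essential: -0-00, -1101, 0-11-, 01--1, 1-011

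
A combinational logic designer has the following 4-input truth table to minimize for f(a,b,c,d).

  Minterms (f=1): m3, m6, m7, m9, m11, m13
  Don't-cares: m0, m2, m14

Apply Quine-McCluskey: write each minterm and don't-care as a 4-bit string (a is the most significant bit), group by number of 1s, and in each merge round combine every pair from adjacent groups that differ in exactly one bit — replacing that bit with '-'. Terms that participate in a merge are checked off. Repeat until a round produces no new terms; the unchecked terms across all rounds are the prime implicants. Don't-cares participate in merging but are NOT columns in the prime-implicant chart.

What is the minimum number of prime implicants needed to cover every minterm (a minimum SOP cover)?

3

size-2^0 implicants → 0000(✓)  0010(✓)  0011(✓)  0110(✓)  0111(✓)  1001(✓)  1011(✓)  1101(✓)  1110(✓)
size-2^1 implicants → -011  -110  0-10(✓)  0-11(✓)  00-0  001-(✓)  011-(✓)  1-01  10-1
size-2^2 implicants → 0-1-
Unchecked terms (primes): -011, -110, 0-1-, 00-0, 1-01, 10-1
Minterm coverage:
  m3 ⊆ -011,0-1-
  m6 ⊆ -110,0-1-
  m7 ⊆ 0-1- [E]
  m9 ⊆ 1-01,10-1
  m11 ⊆ -011,10-1
  m13 ⊆ 1-01 [E]
E = {0-1-, 1-01}
Petrick residual → -011
Cover = b'cd + a'c + ac'd  |cover|=3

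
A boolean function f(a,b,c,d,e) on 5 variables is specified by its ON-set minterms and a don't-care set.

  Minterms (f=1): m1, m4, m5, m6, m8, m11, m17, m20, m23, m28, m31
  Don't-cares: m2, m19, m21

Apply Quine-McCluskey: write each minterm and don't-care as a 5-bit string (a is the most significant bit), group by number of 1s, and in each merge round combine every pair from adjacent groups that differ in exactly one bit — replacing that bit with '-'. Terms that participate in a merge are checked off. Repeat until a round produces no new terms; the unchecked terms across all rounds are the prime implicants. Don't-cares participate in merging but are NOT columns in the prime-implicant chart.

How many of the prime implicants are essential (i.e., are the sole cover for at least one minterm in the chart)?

5

[col 0] 00001*, 00010*, 00100*, 00101*, 00110*, 01000, 01011, 10001*, 10011*, 10100*, 10101*, 10111*, 11100*, 11111*
[col 1] -0001*, -0100*, -0101*, 00-01*, 00-10, 001-0, 0010-*, 1-100, 1-111, 10-01*, 10-11*, 100-1*, 101-1*, 1010-*
[col 2] -0-01, -010-, 10--1
Prime implicants: -0-01, -010-, 00-10, 001-0, 01000, 01011, 1-100, 1-111, 10--1
PI chart (minterm → PIs covering it):
  1 | -0-01  (sole → essential)
  4 | -010-,001-0
  5 | -0-01,-010-
  6 | 00-10,001-0
  8 | 01000  (sole → essential)
  11 | 01011  (sole → essential)
  17 | -0-01,10--1
  20 | -010-,1-100
  23 | 1-111,10--1
  28 | 1-100  (sole → essential)
  31 | 1-111  (sole → essential)
Essential prime implicants: -0-01, 01000, 01011, 1-100, 1-111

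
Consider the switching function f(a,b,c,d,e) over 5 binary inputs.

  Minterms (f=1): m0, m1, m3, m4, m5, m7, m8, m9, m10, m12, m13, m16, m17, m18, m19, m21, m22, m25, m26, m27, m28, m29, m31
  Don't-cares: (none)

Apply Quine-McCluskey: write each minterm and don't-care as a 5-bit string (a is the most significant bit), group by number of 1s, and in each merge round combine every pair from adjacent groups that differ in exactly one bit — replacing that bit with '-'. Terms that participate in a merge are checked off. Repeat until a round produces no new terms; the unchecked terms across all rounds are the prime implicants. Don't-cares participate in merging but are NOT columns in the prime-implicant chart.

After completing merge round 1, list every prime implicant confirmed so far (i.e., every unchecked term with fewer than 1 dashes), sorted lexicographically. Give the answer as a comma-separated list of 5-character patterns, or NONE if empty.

NONE

[col 0] 00000*, 00001*, 00011*, 00100*, 00101*, 00111*, 01000*, 01001*, 01010*, 01100*, 01101*, 10000*, 10001*, 10010*, 10011*, 10101*, 10110*, 11001*, 11010*, 11011*, 11100*, 11101*, 11111*
[col 1] -0000*, -0001*, -0011*, -0101*, -1001*, -1010, -1100*, -1101*, 0-000*, 0-001*, 0-100*, 0-101*, 00-00*, 00-01*, 00-11*, 000-1*, 0000-*, 001-1*, 0010-*, 01-00*, 01-01*, 010-0, 0100-*, 0110-*, 1-001*, 1-010*, 1-011*, 1-101*, 10-01*, 10-10, 100-0*, 100-1*, 1000-*, 1001-*, 11-01*, 11-11*, 110-1*, 1101-*, 111-1*, 1110-*
[col 2] --001*, --101*, -0-01*, -00-1, -000-, -1-01*, -110-, 0--00*, 0--01*, 0-00-*, 0-10-*, 00--1, 00-0-*, 01-0-*, 1--01*, 1-0-1, 1-01-, 100--, 11--1
[col 3] ---01, 0--0-
Prime implicants: ---01, -00-1, -000-, -1010, -110-, 0--0-, 00--1, 010-0, 1-0-1, 1-01-, 10-10, 100--, 11--1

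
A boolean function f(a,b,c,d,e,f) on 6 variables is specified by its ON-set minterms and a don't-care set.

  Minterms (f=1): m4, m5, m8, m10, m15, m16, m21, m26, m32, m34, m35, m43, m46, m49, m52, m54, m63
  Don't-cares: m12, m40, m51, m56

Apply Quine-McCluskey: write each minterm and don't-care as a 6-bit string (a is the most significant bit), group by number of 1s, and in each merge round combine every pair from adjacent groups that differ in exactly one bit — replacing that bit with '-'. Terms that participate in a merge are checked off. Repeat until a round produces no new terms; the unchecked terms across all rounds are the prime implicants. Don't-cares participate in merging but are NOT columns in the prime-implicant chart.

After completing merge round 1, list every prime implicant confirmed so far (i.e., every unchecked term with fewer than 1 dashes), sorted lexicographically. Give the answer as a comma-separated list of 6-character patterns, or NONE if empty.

[col 0] 000100*, 000101*, 001000*, 001010*, 001100*, 001111, 010000, 010101*, 011010*, 100000*, 100010*, 100011*, 101000*, 101011*, 101110, 110001*, 110011*, 110100*, 110110*, 111000*, 111111
[col 1] -01000, 0-0101, 0-1010, 00-100, 00010-, 001-00, 0010-0, 1-0011, 1-1000, 10-000, 10-011, 1000-0, 10001-, 1100-1, 1101-0
Prime implicants: -01000, 0-0101, 0-1010, 00-100, 00010-, 001-00, 0010-0, 001111, 010000, 1-0011, 1-1000, 10-000, 10-011, 1000-0, 10001-, 101110, 1100-1, 1101-0, 111111

001111, 010000, 101110, 111111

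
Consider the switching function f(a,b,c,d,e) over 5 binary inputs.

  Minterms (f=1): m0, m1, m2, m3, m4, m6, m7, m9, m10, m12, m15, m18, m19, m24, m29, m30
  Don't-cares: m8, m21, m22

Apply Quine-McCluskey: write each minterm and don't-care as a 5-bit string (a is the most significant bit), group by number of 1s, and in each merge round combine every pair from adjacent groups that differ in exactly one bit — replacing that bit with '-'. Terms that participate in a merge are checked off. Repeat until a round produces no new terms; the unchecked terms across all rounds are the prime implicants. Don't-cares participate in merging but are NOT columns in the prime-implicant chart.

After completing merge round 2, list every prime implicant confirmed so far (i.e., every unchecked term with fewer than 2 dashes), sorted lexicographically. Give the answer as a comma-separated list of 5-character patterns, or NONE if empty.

-1000, 0-111, 1-101, 1-110

[col 0] 00000*, 00001*, 00010*, 00011*, 00100*, 00110*, 00111*, 01000*, 01001*, 01010*, 01100*, 01111*, 10010*, 10011*, 10101*, 10110*, 11000*, 11101*, 11110*
[col 1] -0010*, -0011*, -0110*, -1000, 0-000*, 0-001*, 0-010*, 0-100*, 0-111, 00-00*, 00-10*, 00-11*, 000-0*, 000-1*, 0000-*, 0001-*, 001-0*, 0011-*, 01-00*, 010-0*, 0100-*, 1-101, 1-110, 10-10*, 1001-*
[col 2] -0-10, -001-, 0--00, 0-0-0, 0-00-, 00--0, 00-1-, 000--
Prime implicants: -0-10, -001-, -1000, 0--00, 0-0-0, 0-00-, 0-111, 00--0, 00-1-, 000--, 1-101, 1-110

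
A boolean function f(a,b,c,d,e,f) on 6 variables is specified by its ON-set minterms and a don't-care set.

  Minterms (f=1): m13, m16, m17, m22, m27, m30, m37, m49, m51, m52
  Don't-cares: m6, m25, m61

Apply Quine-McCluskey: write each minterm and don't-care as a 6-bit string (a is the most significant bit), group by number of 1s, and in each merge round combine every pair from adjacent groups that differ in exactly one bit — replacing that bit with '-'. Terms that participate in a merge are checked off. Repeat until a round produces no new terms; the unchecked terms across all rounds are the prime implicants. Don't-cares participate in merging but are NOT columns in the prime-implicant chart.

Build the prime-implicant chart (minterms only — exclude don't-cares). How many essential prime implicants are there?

[col 0] 000110*, 001101, 010000*, 010001*, 010110*, 011001*, 011011*, 011110*, 100101, 110001*, 110011*, 110100, 111101
[col 1] -10001, 0-0110, 01-001, 01-110, 01000-, 0110-1, 1100-1
Prime implicants: -10001, 0-0110, 001101, 01-001, 01-110, 01000-, 0110-1, 100101, 1100-1, 110100, 111101
PI chart (minterm → PIs covering it):
  13 | 001101  (sole → essential)
  16 | 01000-  (sole → essential)
  17 | -10001,01-001,01000-
  22 | 0-0110,01-110
  27 | 0110-1  (sole → essential)
  30 | 01-110  (sole → essential)
  37 | 100101  (sole → essential)
  49 | -10001,1100-1
  51 | 1100-1  (sole → essential)
  52 | 110100  (sole → essential)
Essential prime implicants: 001101, 01-110, 01000-, 0110-1, 100101, 1100-1, 110100

7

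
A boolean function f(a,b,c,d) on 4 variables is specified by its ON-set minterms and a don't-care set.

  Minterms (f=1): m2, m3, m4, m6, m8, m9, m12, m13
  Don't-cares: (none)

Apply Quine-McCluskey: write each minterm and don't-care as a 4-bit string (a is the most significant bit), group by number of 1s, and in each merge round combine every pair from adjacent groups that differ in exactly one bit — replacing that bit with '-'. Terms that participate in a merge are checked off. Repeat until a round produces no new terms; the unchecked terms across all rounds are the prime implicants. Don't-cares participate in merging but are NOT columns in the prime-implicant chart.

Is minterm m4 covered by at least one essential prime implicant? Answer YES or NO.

Round 0: 0010✓ 0011✓ 0100✓ 0110✓ 1000✓ 1001✓ 1100✓ 1101✓
Round 1: -100 0-10 001- 01-0 1-00✓ 1-01✓ 100-✓ 110-✓
Round 2: 1-0-
PIs = {-100, 0-10, 001-, 01-0, 1-0-}
Coverage chart:
  m2: 0-10,001-
  m3: 001- ←essential
  m4: -100,01-0
  m6: 0-10,01-0
  m8: 1-0- ←essential
  m9: 1-0- ←essential
  m12: -100,1-0-
  m13: 1-0- ←essential
Essential: 001-, 1-0-

NO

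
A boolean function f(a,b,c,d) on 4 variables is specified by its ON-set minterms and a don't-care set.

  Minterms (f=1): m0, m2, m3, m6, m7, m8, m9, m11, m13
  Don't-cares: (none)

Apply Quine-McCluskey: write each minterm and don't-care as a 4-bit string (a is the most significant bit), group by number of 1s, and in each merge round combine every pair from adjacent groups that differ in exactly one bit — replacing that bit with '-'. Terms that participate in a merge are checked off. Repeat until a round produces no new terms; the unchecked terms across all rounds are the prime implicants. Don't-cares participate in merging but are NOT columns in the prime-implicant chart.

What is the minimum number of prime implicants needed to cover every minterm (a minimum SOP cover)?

Round 0: 0000✓ 0010✓ 0011✓ 0110✓ 0111✓ 1000✓ 1001✓ 1011✓ 1101✓
Round 1: -000 -011 0-10✓ 0-11✓ 00-0 001-✓ 011-✓ 1-01 10-1 100-
Round 2: 0-1-
PIs = {-000, -011, 0-1-, 00-0, 1-01, 10-1, 100-}
Coverage chart:
  m0: -000,00-0
  m2: 0-1-,00-0
  m3: -011,0-1-
  m6: 0-1- ←essential
  m7: 0-1- ←essential
  m8: -000,100-
  m9: 1-01,10-1,100-
  m11: -011,10-1
  m13: 1-01 ←essential
Essential: 0-1-, 1-01
Petrick residual → -000, -011
Min cover (4 terms): b'c'd' + b'cd + a'c + ac'd

4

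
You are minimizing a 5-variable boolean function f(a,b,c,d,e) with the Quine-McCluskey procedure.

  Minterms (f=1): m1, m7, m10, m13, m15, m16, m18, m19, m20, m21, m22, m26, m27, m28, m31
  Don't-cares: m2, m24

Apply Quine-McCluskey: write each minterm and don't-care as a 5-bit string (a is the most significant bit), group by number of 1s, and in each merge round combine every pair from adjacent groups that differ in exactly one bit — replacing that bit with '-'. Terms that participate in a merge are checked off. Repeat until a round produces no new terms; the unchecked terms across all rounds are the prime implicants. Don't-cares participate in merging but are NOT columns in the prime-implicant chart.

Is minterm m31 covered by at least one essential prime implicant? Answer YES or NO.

NO

size-2^0 implicants → 00001  00010(✓)  00111(✓)  01010(✓)  01101(✓)  01111(✓)  10000(✓)  10010(✓)  10011(✓)  10100(✓)  10101(✓)  10110(✓)  11000(✓)  11010(✓)  11011(✓)  11100(✓)  11111(✓)
size-2^1 implicants → -0010(✓)  -1010(✓)  -1111  0-010(✓)  0-111  011-1  1-000(✓)  1-010(✓)  1-011(✓)  1-100(✓)  10-00(✓)  10-10(✓)  100-0(✓)  1001-(✓)  101-0(✓)  1010-  11-00(✓)  11-11  110-0(✓)  1101-(✓)
size-2^2 implicants → --010  1--00  1-0-0  1-01-  10--0
Unchecked terms (primes): --010, -1111, 0-111, 00001, 011-1, 1--00, 1-0-0, 1-01-, 10--0, 1010-, 11-11
Minterm coverage:
  m1 ⊆ 00001 [E]
  m7 ⊆ 0-111 [E]
  m10 ⊆ --010 [E]
  m13 ⊆ 011-1 [E]
  m15 ⊆ -1111,0-111,011-1
  m16 ⊆ 1--00,1-0-0,10--0
  m18 ⊆ --010,1-0-0,1-01-,10--0
  m19 ⊆ 1-01- [E]
  m20 ⊆ 1--00,10--0,1010-
  m21 ⊆ 1010- [E]
  m22 ⊆ 10--0 [E]
  m26 ⊆ --010,1-0-0,1-01-
  m27 ⊆ 1-01-,11-11
  m28 ⊆ 1--00 [E]
  m31 ⊆ -1111,11-11
E = {--010, 0-111, 00001, 011-1, 1--00, 1-01-, 10--0, 1010-}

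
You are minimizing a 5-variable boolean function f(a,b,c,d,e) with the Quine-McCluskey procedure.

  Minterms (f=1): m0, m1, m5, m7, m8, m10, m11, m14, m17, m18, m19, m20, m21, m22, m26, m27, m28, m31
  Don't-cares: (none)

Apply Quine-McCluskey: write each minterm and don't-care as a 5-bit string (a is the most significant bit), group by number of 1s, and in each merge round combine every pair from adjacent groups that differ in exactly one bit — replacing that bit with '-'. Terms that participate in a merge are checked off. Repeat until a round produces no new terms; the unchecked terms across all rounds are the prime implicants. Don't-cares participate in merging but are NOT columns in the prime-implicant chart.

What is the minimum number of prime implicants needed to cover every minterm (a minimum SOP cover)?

9

Round 0: 00000✓ 00001✓ 00101✓ 00111✓ 01000✓ 01010✓ 01011✓ 01110✓ 10001✓ 10010✓ 10011✓ 10100✓ 10101✓ 10110✓ 11010✓ 11011✓ 11100✓ 11111✓
Round 1: -0001✓ -0101✓ -1010✓ -1011✓ 0-000 00-01✓ 0000- 001-1 01-10 010-0 0101-✓ 1-010✓ 1-011✓ 1-100 10-01✓ 10-10 100-1 1001-✓ 101-0 1010- 11-11 1101-✓
Round 2: -0-01 -101- 1-01-
PIs = {-0-01, -101-, 0-000, 0000-, 001-1, 01-10, 010-0, 1-01-, 1-100, 10-10, 100-1, 101-0, 1010-, 11-11}
Coverage chart:
  m0: 0-000,0000-
  m1: -0-01,0000-
  m5: -0-01,001-1
  m7: 001-1 ←essential
  m8: 0-000,010-0
  m10: -101-,01-10,010-0
  m11: -101- ←essential
  m14: 01-10 ←essential
  m17: -0-01,100-1
  m18: 1-01-,10-10
  m19: 1-01-,100-1
  m20: 1-100,101-0,1010-
  m21: -0-01,1010-
  m22: 10-10,101-0
  m26: -101-,1-01-
  m27: -101-,1-01-,11-11
  m28: 1-100 ←essential
  m31: 11-11 ←essential
Essential: -101-, 001-1, 01-10, 1-100, 11-11
Petrick residual → -0-01, 0-000, 1-01-, 10-10
Min cover (9 terms): b'd'e + bc'd + a'c'd'e' + a'b'ce + a'bde' + ac'd + acd'e' + ab'de' + abde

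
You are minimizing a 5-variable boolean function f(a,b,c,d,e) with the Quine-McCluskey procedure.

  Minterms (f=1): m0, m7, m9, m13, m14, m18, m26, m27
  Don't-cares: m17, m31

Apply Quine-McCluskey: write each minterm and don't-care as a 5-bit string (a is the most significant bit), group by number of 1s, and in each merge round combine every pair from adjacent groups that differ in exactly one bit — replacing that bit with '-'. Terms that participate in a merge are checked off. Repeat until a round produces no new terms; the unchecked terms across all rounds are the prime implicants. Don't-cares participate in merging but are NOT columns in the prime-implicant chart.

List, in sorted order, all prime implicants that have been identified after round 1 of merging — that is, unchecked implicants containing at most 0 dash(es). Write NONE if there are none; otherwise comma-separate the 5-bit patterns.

[col 0] 00000, 00111, 01001*, 01101*, 01110, 10001, 10010*, 11010*, 11011*, 11111*
[col 1] 01-01, 1-010, 11-11, 1101-
Prime implicants: 00000, 00111, 01-01, 01110, 1-010, 10001, 11-11, 1101-

00000, 00111, 01110, 10001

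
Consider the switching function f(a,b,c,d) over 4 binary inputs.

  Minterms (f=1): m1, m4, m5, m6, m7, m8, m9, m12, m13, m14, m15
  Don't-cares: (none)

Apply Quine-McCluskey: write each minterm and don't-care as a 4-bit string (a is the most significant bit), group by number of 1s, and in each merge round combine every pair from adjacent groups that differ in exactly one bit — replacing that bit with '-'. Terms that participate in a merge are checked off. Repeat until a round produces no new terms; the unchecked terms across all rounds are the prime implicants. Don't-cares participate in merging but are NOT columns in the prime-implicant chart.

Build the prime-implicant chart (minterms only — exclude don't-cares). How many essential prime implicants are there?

Round 0: 0001✓ 0100✓ 0101✓ 0110✓ 0111✓ 1000✓ 1001✓ 1100✓ 1101✓ 1110✓ 1111✓
Round 1: -001✓ -100✓ -101✓ -110✓ -111✓ 0-01✓ 01-0✓ 01-1✓ 010-✓ 011-✓ 1-00✓ 1-01✓ 100-✓ 11-0✓ 11-1✓ 110-✓ 111-✓
Round 2: --01 -1-0✓ -1-1✓ -10-✓ -11-✓ 01--✓ 1-0- 11--✓
Round 3: -1--
PIs = {--01, -1--, 1-0-}
Coverage chart:
  m1: --01 ←essential
  m4: -1-- ←essential
  m5: --01,-1--
  m6: -1-- ←essential
  m7: -1-- ←essential
  m8: 1-0- ←essential
  m9: --01,1-0-
  m12: -1--,1-0-
  m13: --01,-1--,1-0-
  m14: -1-- ←essential
  m15: -1-- ←essential
Essential: --01, -1--, 1-0-

3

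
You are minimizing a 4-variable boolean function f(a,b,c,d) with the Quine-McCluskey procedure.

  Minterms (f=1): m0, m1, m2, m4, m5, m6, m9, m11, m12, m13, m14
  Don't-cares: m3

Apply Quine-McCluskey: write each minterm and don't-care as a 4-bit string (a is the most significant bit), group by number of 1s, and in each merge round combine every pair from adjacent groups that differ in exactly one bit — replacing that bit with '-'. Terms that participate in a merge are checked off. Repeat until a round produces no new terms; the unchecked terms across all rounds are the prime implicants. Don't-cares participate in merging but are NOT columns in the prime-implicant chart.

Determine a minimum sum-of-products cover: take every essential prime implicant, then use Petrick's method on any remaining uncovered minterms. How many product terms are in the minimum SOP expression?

4

[col 0] 0000*, 0001*, 0010*, 0011*, 0100*, 0101*, 0110*, 1001*, 1011*, 1100*, 1101*, 1110*
[col 1] -001*, -011*, -100*, -101*, -110*, 0-00*, 0-01*, 0-10*, 00-0*, 00-1*, 000-*, 001-*, 01-0*, 010-*, 1-01*, 10-1*, 11-0*, 110-*
[col 2] --01, -0-1, -1-0, -10-, 0--0, 0-0-, 00--
Prime implicants: --01, -0-1, -1-0, -10-, 0--0, 0-0-, 00--
PI chart (minterm → PIs covering it):
  0 | 0--0,0-0-,00--
  1 | --01,-0-1,0-0-,00--
  2 | 0--0,00--
  4 | -1-0,-10-,0--0,0-0-
  5 | --01,-10-,0-0-
  6 | -1-0,0--0
  9 | --01,-0-1
  11 | -0-1  (sole → essential)
  12 | -1-0,-10-
  13 | --01,-10-
  14 | -1-0  (sole → essential)
Essential prime implicants: -0-1, -1-0
Petrick residual → --01, 0--0
Minimum SOP uses 4 PIs: c'd + b'd + bd' + a'd'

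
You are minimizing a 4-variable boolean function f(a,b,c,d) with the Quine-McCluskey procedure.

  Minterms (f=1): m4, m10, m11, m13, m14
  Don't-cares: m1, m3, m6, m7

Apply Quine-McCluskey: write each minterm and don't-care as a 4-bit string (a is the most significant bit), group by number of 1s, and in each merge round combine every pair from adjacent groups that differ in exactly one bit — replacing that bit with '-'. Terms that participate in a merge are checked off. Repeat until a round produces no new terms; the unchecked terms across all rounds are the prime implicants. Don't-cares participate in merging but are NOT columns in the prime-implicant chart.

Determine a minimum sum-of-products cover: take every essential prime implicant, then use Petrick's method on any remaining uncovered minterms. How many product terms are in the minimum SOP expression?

Round 0: 0001✓ 0011✓ 0100✓ 0110✓ 0111✓ 1010✓ 1011✓ 1101 1110✓
Round 1: -011 -110 0-11 00-1 01-0 011- 1-10 101-
PIs = {-011, -110, 0-11, 00-1, 01-0, 011-, 1-10, 101-, 1101}
Coverage chart:
  m4: 01-0 ←essential
  m10: 1-10,101-
  m11: -011,101-
  m13: 1101 ←essential
  m14: -110,1-10
Essential: 01-0, 1101
Petrick residual → -011, 1-10
Min cover (4 terms): b'cd + a'bd' + acd' + abc'd

4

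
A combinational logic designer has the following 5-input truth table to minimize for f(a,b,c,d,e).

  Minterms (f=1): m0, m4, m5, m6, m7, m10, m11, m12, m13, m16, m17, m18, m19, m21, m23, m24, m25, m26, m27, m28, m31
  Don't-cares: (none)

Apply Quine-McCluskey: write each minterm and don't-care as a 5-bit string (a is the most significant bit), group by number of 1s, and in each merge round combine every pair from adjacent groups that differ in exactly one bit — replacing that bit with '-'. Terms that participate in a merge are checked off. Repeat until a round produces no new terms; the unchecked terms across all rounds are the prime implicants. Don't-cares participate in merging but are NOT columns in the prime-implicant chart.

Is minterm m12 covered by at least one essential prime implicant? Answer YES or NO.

YES

[col 0] 00000*, 00100*, 00101*, 00110*, 00111*, 01010*, 01011*, 01100*, 01101*, 10000*, 10001*, 10010*, 10011*, 10101*, 10111*, 11000*, 11001*, 11010*, 11011*, 11100*, 11111*
[col 1] -0000, -0101*, -0111*, -1010*, -1011*, -1100, 0-100*, 0-101*, 00-00, 001-0*, 001-1*, 0010-*, 0011-*, 0101-*, 0110-*, 1-000*, 1-001*, 1-010*, 1-011*, 1-111*, 10-01*, 10-11*, 100-0*, 100-1*, 1000-*, 1001-*, 101-1*, 11-00, 11-11*, 110-0*, 110-1*, 1100-*, 1101-*
[col 2] -01-1, -101-, 0-10-, 001--, 1--11, 1-0-0*, 1-0-1*, 1-00-*, 1-01-*, 10--1, 100--*, 110--*
[col 3] 1-0--
Prime implicants: -0000, -01-1, -101-, -1100, 0-10-, 00-00, 001--, 1--11, 1-0--, 10--1, 11-00
PI chart (minterm → PIs covering it):
  0 | -0000,00-00
  4 | 0-10-,00-00,001--
  5 | -01-1,0-10-,001--
  6 | 001--  (sole → essential)
  7 | -01-1,001--
  10 | -101-  (sole → essential)
  11 | -101-  (sole → essential)
  12 | -1100,0-10-
  13 | 0-10-  (sole → essential)
  16 | -0000,1-0--
  17 | 1-0--,10--1
  18 | 1-0--  (sole → essential)
  19 | 1--11,1-0--,10--1
  21 | -01-1,10--1
  23 | -01-1,1--11,10--1
  24 | 1-0--,11-00
  25 | 1-0--  (sole → essential)
  26 | -101-,1-0--
  27 | -101-,1--11,1-0--
  28 | -1100,11-00
  31 | 1--11  (sole → essential)
Essential prime implicants: -101-, 0-10-, 001--, 1--11, 1-0--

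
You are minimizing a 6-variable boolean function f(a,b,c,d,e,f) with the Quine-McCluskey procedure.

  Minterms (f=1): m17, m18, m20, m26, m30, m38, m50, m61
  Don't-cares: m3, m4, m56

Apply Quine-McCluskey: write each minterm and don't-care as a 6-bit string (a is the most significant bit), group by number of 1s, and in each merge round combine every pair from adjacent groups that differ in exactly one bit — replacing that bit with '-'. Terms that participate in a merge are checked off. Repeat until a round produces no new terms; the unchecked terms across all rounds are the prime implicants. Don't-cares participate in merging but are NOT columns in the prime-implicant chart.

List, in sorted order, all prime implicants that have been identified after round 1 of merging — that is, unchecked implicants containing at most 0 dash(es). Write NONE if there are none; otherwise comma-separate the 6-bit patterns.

000011, 010001, 100110, 111000, 111101

size-2^0 implicants → 000011  000100(✓)  010001  010010(✓)  010100(✓)  011010(✓)  011110(✓)  100110  110010(✓)  111000  111101
size-2^1 implicants → -10010  0-0100  01-010  011-10
Unchecked terms (primes): -10010, 0-0100, 000011, 01-010, 010001, 011-10, 100110, 111000, 111101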